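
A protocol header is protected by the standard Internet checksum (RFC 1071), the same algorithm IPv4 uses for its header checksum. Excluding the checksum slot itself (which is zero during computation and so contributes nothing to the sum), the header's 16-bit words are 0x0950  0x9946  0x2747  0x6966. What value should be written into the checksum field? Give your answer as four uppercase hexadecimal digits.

One's-complement addition (fold any carry out of bit 15 back into bit 0):
  0x0950 + 0x9946 = 0x0A296
  0xA296 + 0x2747 = 0x0C9DD
  0xC9DD + 0x6966 = 0x13343 → wrap carry → 0x3344
One's-complement sum = 0x3344.
Checksum = ~0x3344 & 0xFFFF = 0xCCBB.

CCBB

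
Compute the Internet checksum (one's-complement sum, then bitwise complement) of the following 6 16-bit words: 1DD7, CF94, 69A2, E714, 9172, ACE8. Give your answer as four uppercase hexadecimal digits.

One's-complement addition (fold any carry out of bit 15 back into bit 0):
  0x1DD7 + 0xCF94 = 0x0ED6B
  0xED6B + 0x69A2 = 0x1570D → wrap carry → 0x570E
  0x570E + 0xE714 = 0x13E22 → wrap carry → 0x3E23
  0x3E23 + 0x9172 = 0x0CF95
  0xCF95 + 0xACE8 = 0x17C7D → wrap carry → 0x7C7E
One's-complement sum = 0x7C7E.
Checksum = ~0x7C7E & 0xFFFF = 0x8381.

8381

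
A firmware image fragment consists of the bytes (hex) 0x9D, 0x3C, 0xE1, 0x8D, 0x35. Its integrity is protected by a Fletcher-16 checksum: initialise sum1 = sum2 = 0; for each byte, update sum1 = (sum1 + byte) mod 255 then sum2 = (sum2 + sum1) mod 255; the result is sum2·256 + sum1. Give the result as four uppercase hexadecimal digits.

FA7E

Running sums (mod 255):
  after byte 0 (0x9D): sum1=157, sum2=157
  after byte 1 (0x3C): sum1=217, sum2=119
  after byte 2 (0xE1): sum1=187, sum2=51
  after byte 3 (0x8D): sum1=73, sum2=124
  after byte 4 (0x35): sum1=126, sum2=250
Checksum = sum2·256 + sum1 = 250·256 + 126 = 64126 = 0xFA7E.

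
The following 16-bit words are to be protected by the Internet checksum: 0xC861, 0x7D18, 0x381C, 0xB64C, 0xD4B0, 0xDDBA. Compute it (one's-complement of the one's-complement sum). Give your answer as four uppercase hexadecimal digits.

One's-complement addition (fold any carry out of bit 15 back into bit 0):
  0xC861 + 0x7D18 = 0x14579 → wrap carry → 0x457A
  0x457A + 0x381C = 0x07D96
  0x7D96 + 0xB64C = 0x133E2 → wrap carry → 0x33E3
  0x33E3 + 0xD4B0 = 0x10893 → wrap carry → 0x0894
  0x0894 + 0xDDBA = 0x0E64E
One's-complement sum = 0xE64E.
Checksum = ~0xE64E & 0xFFFF = 0x19B1.

19B1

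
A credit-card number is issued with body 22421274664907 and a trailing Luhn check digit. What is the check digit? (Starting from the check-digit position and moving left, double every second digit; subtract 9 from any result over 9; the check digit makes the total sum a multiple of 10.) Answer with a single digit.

9

Partial digits right→left: 7 0 9 4 6 6 4 7 2 1 2 4 2 2
Double every second digit counting from the check-digit position (so the 1st, 3rd, 5th, ... of the partial from the right).
  doubled (with −9 where >9): 5 9 3 8 4 4 4 → sum 37
  kept as-is: 0 4 6 7 1 4 2 → sum 24
Total = 37 + 24 = 61.
Check digit = (10 − (61 mod 10)) mod 10 = 9.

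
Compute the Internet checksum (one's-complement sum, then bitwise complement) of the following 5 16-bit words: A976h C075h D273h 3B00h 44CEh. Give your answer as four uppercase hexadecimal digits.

One's-complement addition (fold any carry out of bit 15 back into bit 0):
  0xA976 + 0xC075 = 0x169EB → wrap carry → 0x69EC
  0x69EC + 0xD273 = 0x13C5F → wrap carry → 0x3C60
  0x3C60 + 0x3B00 = 0x07760
  0x7760 + 0x44CE = 0x0BC2E
One's-complement sum = 0xBC2E.
Checksum = ~0xBC2E & 0xFFFF = 0x43D1.

43D1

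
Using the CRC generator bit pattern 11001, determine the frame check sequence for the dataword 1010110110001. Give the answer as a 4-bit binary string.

Append 4 zeros: 10101101100010000. Divide by 11001 (XOR where the leading bit is 1):
  pos 0: 10101 XOR 11001 = 01100
  pos 1: 11001 XOR 11001 = 00000
  pos 7: 11000 XOR 11001 = 00001
  pos 11: 11000 XOR 11001 = 00001
Remainder (last 4 bits) = 0010. This is the CRC / FCS.

0010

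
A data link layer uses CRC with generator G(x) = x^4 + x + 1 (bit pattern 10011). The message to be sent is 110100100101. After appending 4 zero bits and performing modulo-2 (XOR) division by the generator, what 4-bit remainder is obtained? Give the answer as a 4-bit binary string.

Append 4 zeros: 1101001001010000. Divide by 10011 (XOR where the leading bit is 1):
  pos 0: 11010 XOR 10011 = 01001
  pos 1: 10010 XOR 10011 = 00001
  pos 5: 11001 XOR 10011 = 01010
  pos 6: 10100 XOR 10011 = 00111
  pos 8: 11110 XOR 10011 = 01101
  pos 9: 11010 XOR 10011 = 01001
  pos 10: 10010 XOR 10011 = 00001
Remainder (last 4 bits) = 0010. This is the CRC / FCS.

0010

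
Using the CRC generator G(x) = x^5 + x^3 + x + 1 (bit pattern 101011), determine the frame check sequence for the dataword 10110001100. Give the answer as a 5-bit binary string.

Append 5 zeros: 1011000110000000. Divide by 101011 (XOR where the leading bit is 1):
  pos 0: 101100 XOR 101011 = 000111
  pos 3: 111011 XOR 101011 = 010000
  pos 4: 100000 XOR 101011 = 001011
  pos 6: 101100 XOR 101011 = 000111
  pos 9: 111000 XOR 101011 = 010011
  pos 10: 100110 XOR 101011 = 001101
Remainder (last 5 bits) = 01101. This is the CRC / FCS.

01101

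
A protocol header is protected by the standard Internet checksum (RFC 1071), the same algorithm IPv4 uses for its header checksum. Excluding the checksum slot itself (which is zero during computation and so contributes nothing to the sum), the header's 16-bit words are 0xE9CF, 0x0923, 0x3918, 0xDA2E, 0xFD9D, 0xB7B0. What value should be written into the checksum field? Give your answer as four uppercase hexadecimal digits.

One's-complement addition (fold any carry out of bit 15 back into bit 0):
  0xE9CF + 0x0923 = 0x0F2F2
  0xF2F2 + 0x3918 = 0x12C0A → wrap carry → 0x2C0B
  0x2C0B + 0xDA2E = 0x10639 → wrap carry → 0x063A
  0x063A + 0xFD9D = 0x103D7 → wrap carry → 0x03D8
  0x03D8 + 0xB7B0 = 0x0BB88
One's-complement sum = 0xBB88.
Checksum = ~0xBB88 & 0xFFFF = 0x4477.

4477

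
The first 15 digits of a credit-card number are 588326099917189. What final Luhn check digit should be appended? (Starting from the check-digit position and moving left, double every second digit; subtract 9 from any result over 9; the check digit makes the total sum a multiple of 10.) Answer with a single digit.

Partial digits right→left: 9 8 1 7 1 9 9 9 0 6 2 3 8 8 5
Double every second digit counting from the check-digit position (so the 1st, 3rd, 5th, ... of the partial from the right).
  doubled (with −9 where >9): 9 2 2 9 0 4 7 1 → sum 34
  kept as-is: 8 7 9 9 6 3 8 → sum 50
Total = 34 + 50 = 84.
Check digit = (10 − (84 mod 10)) mod 10 = 6.

6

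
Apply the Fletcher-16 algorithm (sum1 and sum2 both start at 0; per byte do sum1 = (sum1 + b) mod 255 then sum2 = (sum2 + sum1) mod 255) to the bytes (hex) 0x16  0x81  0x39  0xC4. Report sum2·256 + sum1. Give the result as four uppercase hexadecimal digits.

1495

Running sums (mod 255):
  after byte 0 (0x16): sum1=22, sum2=22
  after byte 1 (0x81): sum1=151, sum2=173
  after byte 2 (0x39): sum1=208, sum2=126
  after byte 3 (0xC4): sum1=149, sum2=20
Checksum = sum2·256 + sum1 = 20·256 + 149 = 5269 = 0x1495.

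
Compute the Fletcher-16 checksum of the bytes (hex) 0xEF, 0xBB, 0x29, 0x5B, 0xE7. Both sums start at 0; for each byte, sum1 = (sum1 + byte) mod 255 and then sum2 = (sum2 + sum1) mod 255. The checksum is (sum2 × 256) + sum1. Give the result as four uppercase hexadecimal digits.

Running sums (mod 255):
  after byte 0 (0xEF): sum1=239, sum2=239
  after byte 1 (0xBB): sum1=171, sum2=155
  after byte 2 (0x29): sum1=212, sum2=112
  after byte 3 (0x5B): sum1=48, sum2=160
  after byte 4 (0xE7): sum1=24, sum2=184
Checksum = sum2·256 + sum1 = 184·256 + 24 = 47128 = 0xB818.

B818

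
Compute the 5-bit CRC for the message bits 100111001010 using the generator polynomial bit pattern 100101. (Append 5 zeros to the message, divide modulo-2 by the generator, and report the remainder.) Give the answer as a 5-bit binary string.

Append 5 zeros: 10011100101000000. Divide by 100101 (XOR where the leading bit is 1):
  pos 0: 100111 XOR 100101 = 000010
  pos 4: 100010 XOR 100101 = 000111
  pos 7: 111100 XOR 100101 = 011001
  pos 8: 110010 XOR 100101 = 010111
  pos 9: 101110 XOR 100101 = 001011
  pos 11: 101100 XOR 100101 = 001001
Remainder (last 5 bits) = 01001. This is the CRC / FCS.

01001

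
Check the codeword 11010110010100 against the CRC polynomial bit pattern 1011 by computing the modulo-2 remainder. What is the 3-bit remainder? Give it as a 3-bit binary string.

Modulo-2 division of 11010110010100 by 1011:
  pos 0: 1101 XOR 1011 = 0110
  pos 1: 1100 XOR 1011 = 0111
  pos 2: 1111 XOR 1011 = 0100
  pos 3: 1001 XOR 1011 = 0010
  pos 5: 1000 XOR 1011 = 0011
  pos 7: 1110 XOR 1011 = 0101
  pos 8: 1011 XOR 1011 = 0000
Remainder = 000 (zero — the frame passes the CRC check).

000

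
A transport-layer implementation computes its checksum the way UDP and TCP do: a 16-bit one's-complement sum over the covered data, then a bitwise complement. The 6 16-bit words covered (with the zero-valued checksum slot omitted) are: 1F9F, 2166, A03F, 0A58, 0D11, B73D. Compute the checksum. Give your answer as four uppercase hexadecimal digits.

5014

One's-complement addition (fold any carry out of bit 15 back into bit 0):
  0x1F9F + 0x2166 = 0x04105
  0x4105 + 0xA03F = 0x0E144
  0xE144 + 0x0A58 = 0x0EB9C
  0xEB9C + 0x0D11 = 0x0F8AD
  0xF8AD + 0xB73D = 0x1AFEA → wrap carry → 0xAFEB
One's-complement sum = 0xAFEB.
Checksum = ~0xAFEB & 0xFFFF = 0x5014.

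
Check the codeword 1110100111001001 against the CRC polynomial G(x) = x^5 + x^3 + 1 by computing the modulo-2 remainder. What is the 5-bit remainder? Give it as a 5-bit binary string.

Modulo-2 division of 1110100111001001 by 101001:
  pos 0: 111010 XOR 101001 = 010011
  pos 1: 100110 XOR 101001 = 001111
  pos 3: 111111 XOR 101001 = 010110
  pos 4: 101101 XOR 101001 = 000100
  pos 7: 100001 XOR 101001 = 001000
  pos 9: 100000 XOR 101001 = 001001
Remainder = 10011 (nonzero — an error is detected).

10011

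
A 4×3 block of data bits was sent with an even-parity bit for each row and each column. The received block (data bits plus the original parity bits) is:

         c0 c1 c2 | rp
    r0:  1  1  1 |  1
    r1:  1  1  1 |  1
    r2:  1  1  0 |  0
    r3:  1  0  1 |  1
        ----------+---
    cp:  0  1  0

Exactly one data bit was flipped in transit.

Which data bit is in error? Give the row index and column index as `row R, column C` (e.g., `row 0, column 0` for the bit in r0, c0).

Recompute each row's even parity and compare to rp:
  r0: data parity 1, sent rp 1 → ok
  r1: data parity 1, sent rp 1 → ok
  r2: data parity 0, sent rp 0 → ok
  r3: data parity 0, sent rp 1 → mismatch
Recompute each column's even parity and compare to cp:
  c0: data parity 0, sent cp 0 → ok
  c1: data parity 1, sent cp 1 → ok
  c2: data parity 1, sent cp 0 → mismatch
Exactly one row (r3) and one column (c2) fail → the flipped bit is at their intersection.

row 3, column 2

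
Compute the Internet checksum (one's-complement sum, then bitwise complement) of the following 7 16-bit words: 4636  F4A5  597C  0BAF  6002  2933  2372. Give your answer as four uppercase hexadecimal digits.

One's-complement addition (fold any carry out of bit 15 back into bit 0):
  0x4636 + 0xF4A5 = 0x13ADB → wrap carry → 0x3ADC
  0x3ADC + 0x597C = 0x09458
  0x9458 + 0x0BAF = 0x0A007
  0xA007 + 0x6002 = 0x10009 → wrap carry → 0x000A
  0x000A + 0x2933 = 0x0293D
  0x293D + 0x2372 = 0x04CAF
One's-complement sum = 0x4CAF.
Checksum = ~0x4CAF & 0xFFFF = 0xB350.

B350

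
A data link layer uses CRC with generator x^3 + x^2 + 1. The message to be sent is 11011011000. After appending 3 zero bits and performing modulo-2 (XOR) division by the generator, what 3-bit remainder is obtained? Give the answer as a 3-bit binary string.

Append 3 zeros: 11011011000000. Divide by 1101 (XOR where the leading bit is 1):
  pos 0: 1101 XOR 1101 = 0000
  pos 4: 1011 XOR 1101 = 0110
  pos 5: 1100 XOR 1101 = 0001
  pos 8: 1000 XOR 1101 = 0101
  pos 9: 1010 XOR 1101 = 0111
  pos 10: 1110 XOR 1101 = 0011
Remainder (last 3 bits) = 011. This is the CRC / FCS.

011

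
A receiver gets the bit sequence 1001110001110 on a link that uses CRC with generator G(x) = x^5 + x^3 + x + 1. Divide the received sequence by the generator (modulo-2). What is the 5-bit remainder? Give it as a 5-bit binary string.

Modulo-2 division of 1001110001110 by 101011:
  pos 0: 100111 XOR 101011 = 001100
  pos 2: 110000 XOR 101011 = 011011
  pos 3: 110110 XOR 101011 = 011101
  pos 4: 111011 XOR 101011 = 010000
  pos 5: 100001 XOR 101011 = 001010
  pos 7: 101010 XOR 101011 = 000001
Remainder = 00001 (nonzero — an error is detected).

00001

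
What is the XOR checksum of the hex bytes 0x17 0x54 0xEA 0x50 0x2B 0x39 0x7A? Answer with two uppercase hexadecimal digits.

XOR the bytes together:
  start with 0x17
  0x17 ⊕ 0x54 = 0x43
  0x43 ⊕ 0xEA = 0xA9
  0xA9 ⊕ 0x50 = 0xF9
  0xF9 ⊕ 0x2B = 0xD2
  0xD2 ⊕ 0x39 = 0xEB
  0xEB ⊕ 0x7A = 0x91

91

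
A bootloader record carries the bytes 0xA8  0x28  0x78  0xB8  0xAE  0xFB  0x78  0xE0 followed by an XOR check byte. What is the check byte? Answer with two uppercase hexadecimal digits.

XOR the bytes together:
  start with 0xA8
  0xA8 ⊕ 0x28 = 0x80
  0x80 ⊕ 0x78 = 0xF8
  0xF8 ⊕ 0xB8 = 0x40
  0x40 ⊕ 0xAE = 0xEE
  0xEE ⊕ 0xFB = 0x15
  0x15 ⊕ 0x78 = 0x6D
  0x6D ⊕ 0xE0 = 0x8D

8D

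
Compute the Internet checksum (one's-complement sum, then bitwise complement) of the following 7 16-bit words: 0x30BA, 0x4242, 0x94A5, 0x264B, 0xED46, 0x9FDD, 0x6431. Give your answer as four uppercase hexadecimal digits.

E0BC

One's-complement addition (fold any carry out of bit 15 back into bit 0):
  0x30BA + 0x4242 = 0x072FC
  0x72FC + 0x94A5 = 0x107A1 → wrap carry → 0x07A2
  0x07A2 + 0x264B = 0x02DED
  0x2DED + 0xED46 = 0x11B33 → wrap carry → 0x1B34
  0x1B34 + 0x9FDD = 0x0BB11
  0xBB11 + 0x6431 = 0x11F42 → wrap carry → 0x1F43
One's-complement sum = 0x1F43.
Checksum = ~0x1F43 & 0xFFFF = 0xE0BC.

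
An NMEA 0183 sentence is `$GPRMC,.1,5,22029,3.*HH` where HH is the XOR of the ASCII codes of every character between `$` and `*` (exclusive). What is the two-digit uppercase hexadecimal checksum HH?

47

XOR the ASCII codes of the payload characters:
  'G' = 0x47 → acc = 0x47
  'P' = 0x50 → acc = 0x17
  'R' = 0x52 → acc = 0x45
  'M' = 0x4D → acc = 0x08
  'C' = 0x43 → acc = 0x4B
  ',' = 0x2C → acc = 0x67
  '.' = 0x2E → acc = 0x49
  '1' = 0x31 → acc = 0x78
  ',' = 0x2C → acc = 0x54
  '5' = 0x35 → acc = 0x61
  ',' = 0x2C → acc = 0x4D
  '2' = 0x32 → acc = 0x7F
  '2' = 0x32 → acc = 0x4D
  '0' = 0x30 → acc = 0x7D
  '2' = 0x32 → acc = 0x4F
  '9' = 0x39 → acc = 0x76
  ',' = 0x2C → acc = 0x5A
  '3' = 0x33 → acc = 0x69
  '.' = 0x2E → acc = 0x47
Checksum = 0x47.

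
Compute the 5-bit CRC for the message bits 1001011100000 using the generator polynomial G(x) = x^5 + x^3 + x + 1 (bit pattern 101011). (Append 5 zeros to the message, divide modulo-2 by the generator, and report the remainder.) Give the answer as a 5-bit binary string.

Append 5 zeros: 100101110000000000. Divide by 101011 (XOR where the leading bit is 1):
  pos 0: 100101 XOR 101011 = 001110
  pos 2: 111011 XOR 101011 = 010000
  pos 3: 100000 XOR 101011 = 001011
  pos 5: 101100 XOR 101011 = 000111
  pos 8: 111000 XOR 101011 = 010011
  pos 9: 100110 XOR 101011 = 001101
  pos 11: 110100 XOR 101011 = 011111
  pos 12: 111110 XOR 101011 = 010101
Remainder (last 5 bits) = 10101. This is the CRC / FCS.

10101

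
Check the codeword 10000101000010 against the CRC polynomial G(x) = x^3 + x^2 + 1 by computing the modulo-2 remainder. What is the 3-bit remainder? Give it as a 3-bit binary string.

000

Modulo-2 division of 10000101000010 by 1101:
  pos 0: 1000 XOR 1101 = 0101
  pos 1: 1010 XOR 1101 = 0111
  pos 2: 1111 XOR 1101 = 0010
  pos 4: 1001 XOR 1101 = 0100
  pos 5: 1000 XOR 1101 = 0101
  pos 6: 1010 XOR 1101 = 0111
  pos 7: 1110 XOR 1101 = 0011
  pos 9: 1101 XOR 1101 = 0000
Remainder = 000 (zero — the frame passes the CRC check).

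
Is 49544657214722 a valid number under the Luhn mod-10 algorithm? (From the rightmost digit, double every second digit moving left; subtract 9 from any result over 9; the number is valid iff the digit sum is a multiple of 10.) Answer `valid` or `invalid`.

valid

From the right, keep odd positions and double even positions (subtract 9 from any doubled value over 9):
  doubled (positions 2,4,...): 4 8 4 1 8 1 8 → sum 34
  kept (positions 1,3,...): 2 7 1 7 6 4 9 → sum 36
Total = 70.
70 mod 10 = 0, so the number is valid.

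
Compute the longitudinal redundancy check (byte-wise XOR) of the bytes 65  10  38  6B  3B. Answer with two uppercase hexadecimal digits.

1D

XOR the bytes together:
  start with 0x65
  0x65 ⊕ 0x10 = 0x75
  0x75 ⊕ 0x38 = 0x4D
  0x4D ⊕ 0x6B = 0x26
  0x26 ⊕ 0x3B = 0x1D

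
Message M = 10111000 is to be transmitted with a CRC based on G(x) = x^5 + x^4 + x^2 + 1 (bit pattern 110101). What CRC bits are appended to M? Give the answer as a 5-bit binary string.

Append 5 zeros: 1011100000000. Divide by 110101 (XOR where the leading bit is 1):
  pos 0: 101110 XOR 110101 = 011011
  pos 1: 110110 XOR 110101 = 000011
  pos 5: 110000 XOR 110101 = 000101
Remainder (last 5 bits) = 10100. This is the CRC / FCS.

10100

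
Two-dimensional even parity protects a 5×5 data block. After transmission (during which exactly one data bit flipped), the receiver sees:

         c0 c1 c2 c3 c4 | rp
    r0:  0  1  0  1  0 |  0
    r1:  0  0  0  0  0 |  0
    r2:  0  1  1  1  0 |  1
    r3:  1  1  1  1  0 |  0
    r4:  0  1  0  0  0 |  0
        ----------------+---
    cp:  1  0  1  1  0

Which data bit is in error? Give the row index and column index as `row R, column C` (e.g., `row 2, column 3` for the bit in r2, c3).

Recompute each row's even parity and compare to rp:
  r0: data parity 0, sent rp 0 → ok
  r1: data parity 0, sent rp 0 → ok
  r2: data parity 1, sent rp 1 → ok
  r3: data parity 0, sent rp 0 → ok
  r4: data parity 1, sent rp 0 → mismatch
Recompute each column's even parity and compare to cp:
  c0: data parity 1, sent cp 1 → ok
  c1: data parity 0, sent cp 0 → ok
  c2: data parity 0, sent cp 1 → mismatch
  c3: data parity 1, sent cp 1 → ok
  c4: data parity 0, sent cp 0 → ok
Exactly one row (r4) and one column (c2) fail → the flipped bit is at their intersection.

row 4, column 2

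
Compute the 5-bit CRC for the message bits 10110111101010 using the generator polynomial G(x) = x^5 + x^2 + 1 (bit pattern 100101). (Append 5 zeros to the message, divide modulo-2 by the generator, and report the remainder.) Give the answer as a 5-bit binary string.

00100

Append 5 zeros: 1011011110101000000. Divide by 100101 (XOR where the leading bit is 1):
  pos 0: 101101 XOR 100101 = 001000
  pos 2: 100011 XOR 100101 = 000110
  pos 5: 110101 XOR 100101 = 010000
  pos 6: 100000 XOR 100101 = 000101
  pos 9: 101100 XOR 100101 = 001001
  pos 11: 100100 XOR 100101 = 000001
Remainder (last 5 bits) = 00100. This is the CRC / FCS.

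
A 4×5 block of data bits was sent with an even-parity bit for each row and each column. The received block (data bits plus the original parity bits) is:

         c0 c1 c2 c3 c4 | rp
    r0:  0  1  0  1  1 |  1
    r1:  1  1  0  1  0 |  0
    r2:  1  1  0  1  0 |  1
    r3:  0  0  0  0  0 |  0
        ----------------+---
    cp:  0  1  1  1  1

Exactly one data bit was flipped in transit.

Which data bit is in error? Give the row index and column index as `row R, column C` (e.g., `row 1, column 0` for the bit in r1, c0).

row 1, column 2

Recompute each row's even parity and compare to rp:
  r0: data parity 1, sent rp 1 → ok
  r1: data parity 1, sent rp 0 → mismatch
  r2: data parity 1, sent rp 1 → ok
  r3: data parity 0, sent rp 0 → ok
Recompute each column's even parity and compare to cp:
  c0: data parity 0, sent cp 0 → ok
  c1: data parity 1, sent cp 1 → ok
  c2: data parity 0, sent cp 1 → mismatch
  c3: data parity 1, sent cp 1 → ok
  c4: data parity 1, sent cp 1 → ok
Exactly one row (r1) and one column (c2) fail → the flipped bit is at their intersection.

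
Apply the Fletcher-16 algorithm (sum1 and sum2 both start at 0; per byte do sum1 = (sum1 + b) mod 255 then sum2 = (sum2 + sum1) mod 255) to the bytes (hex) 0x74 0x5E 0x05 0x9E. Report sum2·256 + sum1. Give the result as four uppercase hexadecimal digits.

9576

Running sums (mod 255):
  after byte 0 (0x74): sum1=116, sum2=116
  after byte 1 (0x5E): sum1=210, sum2=71
  after byte 2 (0x05): sum1=215, sum2=31
  after byte 3 (0x9E): sum1=118, sum2=149
Checksum = sum2·256 + sum1 = 149·256 + 118 = 38262 = 0x9576.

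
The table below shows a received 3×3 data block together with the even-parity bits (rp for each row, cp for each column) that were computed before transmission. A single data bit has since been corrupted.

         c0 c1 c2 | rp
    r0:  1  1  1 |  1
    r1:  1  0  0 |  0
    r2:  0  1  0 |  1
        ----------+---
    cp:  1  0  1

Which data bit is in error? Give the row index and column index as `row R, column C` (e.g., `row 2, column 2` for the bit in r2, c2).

row 1, column 0

Recompute each row's even parity and compare to rp:
  r0: data parity 1, sent rp 1 → ok
  r1: data parity 1, sent rp 0 → mismatch
  r2: data parity 1, sent rp 1 → ok
Recompute each column's even parity and compare to cp:
  c0: data parity 0, sent cp 1 → mismatch
  c1: data parity 0, sent cp 0 → ok
  c2: data parity 1, sent cp 1 → ok
Exactly one row (r1) and one column (c0) fail → the flipped bit is at their intersection.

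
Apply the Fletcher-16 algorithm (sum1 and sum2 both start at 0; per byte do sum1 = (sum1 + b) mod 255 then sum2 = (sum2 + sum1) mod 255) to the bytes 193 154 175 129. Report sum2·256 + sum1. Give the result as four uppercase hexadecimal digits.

Running sums (mod 255):
  after byte 0 (193): sum1=193, sum2=193
  after byte 1 (154): sum1=92, sum2=30
  after byte 2 (175): sum1=12, sum2=42
  after byte 3 (129): sum1=141, sum2=183
Checksum = sum2·256 + sum1 = 183·256 + 141 = 46989 = 0xB78D.

B78D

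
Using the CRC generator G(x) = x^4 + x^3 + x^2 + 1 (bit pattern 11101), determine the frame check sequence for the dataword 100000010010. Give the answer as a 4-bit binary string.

Append 4 zeros: 1000000100100000. Divide by 11101 (XOR where the leading bit is 1):
  pos 0: 10000 XOR 11101 = 01101
  pos 1: 11010 XOR 11101 = 00111
  pos 3: 11101 XOR 11101 = 00000
  pos 10: 10000 XOR 11101 = 01101
  pos 11: 11010 XOR 11101 = 00111
Remainder (last 4 bits) = 0111. This is the CRC / FCS.

0111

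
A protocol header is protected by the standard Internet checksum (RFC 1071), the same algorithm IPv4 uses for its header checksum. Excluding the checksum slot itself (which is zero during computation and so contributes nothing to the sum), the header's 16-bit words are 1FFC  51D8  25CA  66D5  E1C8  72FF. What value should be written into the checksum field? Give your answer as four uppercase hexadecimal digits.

ACC3

One's-complement addition (fold any carry out of bit 15 back into bit 0):
  0x1FFC + 0x51D8 = 0x071D4
  0x71D4 + 0x25CA = 0x0979E
  0x979E + 0x66D5 = 0x0FE73
  0xFE73 + 0xE1C8 = 0x1E03B → wrap carry → 0xE03C
  0xE03C + 0x72FF = 0x1533B → wrap carry → 0x533C
One's-complement sum = 0x533C.
Checksum = ~0x533C & 0xFFFF = 0xACC3.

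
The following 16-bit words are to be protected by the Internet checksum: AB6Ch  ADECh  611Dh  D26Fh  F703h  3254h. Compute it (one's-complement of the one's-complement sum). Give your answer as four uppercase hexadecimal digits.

One's-complement addition (fold any carry out of bit 15 back into bit 0):
  0xAB6C + 0xADEC = 0x15958 → wrap carry → 0x5959
  0x5959 + 0x611D = 0x0BA76
  0xBA76 + 0xD26F = 0x18CE5 → wrap carry → 0x8CE6
  0x8CE6 + 0xF703 = 0x183E9 → wrap carry → 0x83EA
  0x83EA + 0x3254 = 0x0B63E
One's-complement sum = 0xB63E.
Checksum = ~0xB63E & 0xFFFF = 0x49C1.

49C1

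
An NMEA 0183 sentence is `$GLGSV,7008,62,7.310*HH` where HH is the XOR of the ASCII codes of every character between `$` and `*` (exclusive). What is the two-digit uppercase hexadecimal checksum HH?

XOR the ASCII codes of the payload characters:
  'G' = 0x47 → acc = 0x47
  'L' = 0x4C → acc = 0x0B
  'G' = 0x47 → acc = 0x4C
  'S' = 0x53 → acc = 0x1F
  'V' = 0x56 → acc = 0x49
  ',' = 0x2C → acc = 0x65
  '7' = 0x37 → acc = 0x52
  '0' = 0x30 → acc = 0x62
  '0' = 0x30 → acc = 0x52
  '8' = 0x38 → acc = 0x6A
  ',' = 0x2C → acc = 0x46
  '6' = 0x36 → acc = 0x70
  '2' = 0x32 → acc = 0x42
  ',' = 0x2C → acc = 0x6E
  '7' = 0x37 → acc = 0x59
  '.' = 0x2E → acc = 0x77
  '3' = 0x33 → acc = 0x44
  '1' = 0x31 → acc = 0x75
  '0' = 0x30 → acc = 0x45
Checksum = 0x45.

45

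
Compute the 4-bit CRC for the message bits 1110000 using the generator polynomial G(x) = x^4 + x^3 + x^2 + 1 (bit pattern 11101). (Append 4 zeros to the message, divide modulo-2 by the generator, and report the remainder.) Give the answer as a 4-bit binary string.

Append 4 zeros: 11100000000. Divide by 11101 (XOR where the leading bit is 1):
  pos 0: 11100 XOR 11101 = 00001
  pos 4: 10000 XOR 11101 = 01101
  pos 5: 11010 XOR 11101 = 00111
Remainder (last 4 bits) = 1110. This is the CRC / FCS.

1110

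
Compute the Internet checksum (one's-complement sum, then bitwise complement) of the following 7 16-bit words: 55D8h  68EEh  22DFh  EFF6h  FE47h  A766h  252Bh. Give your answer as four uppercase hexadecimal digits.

One's-complement addition (fold any carry out of bit 15 back into bit 0):
  0x55D8 + 0x68EE = 0x0BEC6
  0xBEC6 + 0x22DF = 0x0E1A5
  0xE1A5 + 0xEFF6 = 0x1D19B → wrap carry → 0xD19C
  0xD19C + 0xFE47 = 0x1CFE3 → wrap carry → 0xCFE4
  0xCFE4 + 0xA766 = 0x1774A → wrap carry → 0x774B
  0x774B + 0x252B = 0x09C76
One's-complement sum = 0x9C76.
Checksum = ~0x9C76 & 0xFFFF = 0x6389.

6389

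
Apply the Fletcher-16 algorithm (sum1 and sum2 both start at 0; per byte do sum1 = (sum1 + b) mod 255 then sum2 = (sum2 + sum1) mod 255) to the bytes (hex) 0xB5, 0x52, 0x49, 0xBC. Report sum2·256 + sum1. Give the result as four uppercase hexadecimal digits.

Running sums (mod 255):
  after byte 0 (0xB5): sum1=181, sum2=181
  after byte 1 (0x52): sum1=8, sum2=189
  after byte 2 (0x49): sum1=81, sum2=15
  after byte 3 (0xBC): sum1=14, sum2=29
Checksum = sum2·256 + sum1 = 29·256 + 14 = 7438 = 0x1D0E.

1D0E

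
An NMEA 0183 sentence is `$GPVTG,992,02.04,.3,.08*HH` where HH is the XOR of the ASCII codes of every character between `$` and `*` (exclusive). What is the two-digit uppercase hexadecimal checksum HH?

XOR the ASCII codes of the payload characters:
  'G' = 0x47 → acc = 0x47
  'P' = 0x50 → acc = 0x17
  'V' = 0x56 → acc = 0x41
  'T' = 0x54 → acc = 0x15
  'G' = 0x47 → acc = 0x52
  ',' = 0x2C → acc = 0x7E
  '9' = 0x39 → acc = 0x47
  '9' = 0x39 → acc = 0x7E
  '2' = 0x32 → acc = 0x4C
  ',' = 0x2C → acc = 0x60
  '0' = 0x30 → acc = 0x50
  '2' = 0x32 → acc = 0x62
  '.' = 0x2E → acc = 0x4C
  '0' = 0x30 → acc = 0x7C
  '4' = 0x34 → acc = 0x48
  ',' = 0x2C → acc = 0x64
  '.' = 0x2E → acc = 0x4A
  '3' = 0x33 → acc = 0x79
  ',' = 0x2C → acc = 0x55
  '.' = 0x2E → acc = 0x7B
  '0' = 0x30 → acc = 0x4B
  '8' = 0x38 → acc = 0x73
Checksum = 0x73.

73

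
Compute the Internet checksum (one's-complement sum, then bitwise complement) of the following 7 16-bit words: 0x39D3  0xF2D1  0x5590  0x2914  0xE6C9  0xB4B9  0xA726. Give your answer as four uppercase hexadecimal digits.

120C

One's-complement addition (fold any carry out of bit 15 back into bit 0):
  0x39D3 + 0xF2D1 = 0x12CA4 → wrap carry → 0x2CA5
  0x2CA5 + 0x5590 = 0x08235
  0x8235 + 0x2914 = 0x0AB49
  0xAB49 + 0xE6C9 = 0x19212 → wrap carry → 0x9213
  0x9213 + 0xB4B9 = 0x146CC → wrap carry → 0x46CD
  0x46CD + 0xA726 = 0x0EDF3
One's-complement sum = 0xEDF3.
Checksum = ~0xEDF3 & 0xFFFF = 0x120C.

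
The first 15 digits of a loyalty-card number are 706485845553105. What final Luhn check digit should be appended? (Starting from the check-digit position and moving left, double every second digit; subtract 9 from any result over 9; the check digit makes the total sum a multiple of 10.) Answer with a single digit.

Partial digits right→left: 5 0 1 3 5 5 5 4 8 5 8 4 6 0 7
Double every second digit counting from the check-digit position (so the 1st, 3rd, 5th, ... of the partial from the right).
  doubled (with −9 where >9): 1 2 1 1 7 7 3 5 → sum 27
  kept as-is: 0 3 5 4 5 4 0 → sum 21
Total = 27 + 21 = 48.
Check digit = (10 − (48 mod 10)) mod 10 = 2.

2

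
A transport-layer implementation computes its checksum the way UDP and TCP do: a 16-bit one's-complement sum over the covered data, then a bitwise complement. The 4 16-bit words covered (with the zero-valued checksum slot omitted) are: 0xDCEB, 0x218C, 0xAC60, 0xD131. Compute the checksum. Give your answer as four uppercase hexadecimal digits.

83F5

One's-complement addition (fold any carry out of bit 15 back into bit 0):
  0xDCEB + 0x218C = 0x0FE77
  0xFE77 + 0xAC60 = 0x1AAD7 → wrap carry → 0xAAD8
  0xAAD8 + 0xD131 = 0x17C09 → wrap carry → 0x7C0A
One's-complement sum = 0x7C0A.
Checksum = ~0x7C0A & 0xFFFF = 0x83F5.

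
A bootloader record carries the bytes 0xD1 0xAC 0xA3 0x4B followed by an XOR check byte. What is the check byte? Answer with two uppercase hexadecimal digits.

95

XOR the bytes together:
  start with 0xD1
  0xD1 ⊕ 0xAC = 0x7D
  0x7D ⊕ 0xA3 = 0xDE
  0xDE ⊕ 0x4B = 0x95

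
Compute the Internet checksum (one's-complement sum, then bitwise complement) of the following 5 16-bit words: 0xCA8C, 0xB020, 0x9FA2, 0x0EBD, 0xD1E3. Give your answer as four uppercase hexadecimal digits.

050F

One's-complement addition (fold any carry out of bit 15 back into bit 0):
  0xCA8C + 0xB020 = 0x17AAC → wrap carry → 0x7AAD
  0x7AAD + 0x9FA2 = 0x11A4F → wrap carry → 0x1A50
  0x1A50 + 0x0EBD = 0x0290D
  0x290D + 0xD1E3 = 0x0FAF0
One's-complement sum = 0xFAF0.
Checksum = ~0xFAF0 & 0xFFFF = 0x050F.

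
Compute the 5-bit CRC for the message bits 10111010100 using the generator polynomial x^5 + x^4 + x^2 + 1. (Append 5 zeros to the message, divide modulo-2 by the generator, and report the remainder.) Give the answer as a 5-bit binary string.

01100

Append 5 zeros: 1011101010000000. Divide by 110101 (XOR where the leading bit is 1):
  pos 0: 101110 XOR 110101 = 011011
  pos 1: 110111 XOR 110101 = 000010
  pos 5: 100100 XOR 110101 = 010001
  pos 6: 100010 XOR 110101 = 010111
  pos 7: 101110 XOR 110101 = 011011
  pos 8: 110110 XOR 110101 = 000011
Remainder (last 5 bits) = 01100. This is the CRC / FCS.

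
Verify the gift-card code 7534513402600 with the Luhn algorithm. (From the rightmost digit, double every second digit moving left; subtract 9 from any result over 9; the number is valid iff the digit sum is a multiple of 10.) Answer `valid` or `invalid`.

From the right, keep odd positions and double even positions (subtract 9 from any doubled value over 9):
  doubled (positions 2,4,...): 0 4 8 2 8 1 → sum 23
  kept (positions 1,3,...): 0 6 0 3 5 3 7 → sum 24
Total = 47.
47 mod 10 = 7, so the number is invalid.

invalid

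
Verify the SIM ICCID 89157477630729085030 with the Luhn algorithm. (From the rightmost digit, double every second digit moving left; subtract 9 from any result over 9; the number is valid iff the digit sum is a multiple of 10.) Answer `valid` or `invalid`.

invalid

From the right, keep odd positions and double even positions (subtract 9 from any doubled value over 9):
  doubled (positions 2,4,...): 6 1 0 4 0 3 5 5 2 7 → sum 33
  kept (positions 1,3,...): 0 0 8 9 7 3 7 4 5 9 → sum 52
Total = 85.
85 mod 10 = 5, so the number is invalid.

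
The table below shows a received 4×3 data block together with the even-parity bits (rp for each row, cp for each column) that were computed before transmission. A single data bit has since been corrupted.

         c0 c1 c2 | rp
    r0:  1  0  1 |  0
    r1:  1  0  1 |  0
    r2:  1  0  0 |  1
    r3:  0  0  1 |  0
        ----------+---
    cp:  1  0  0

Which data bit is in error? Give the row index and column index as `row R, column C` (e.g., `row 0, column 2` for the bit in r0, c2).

row 3, column 2

Recompute each row's even parity and compare to rp:
  r0: data parity 0, sent rp 0 → ok
  r1: data parity 0, sent rp 0 → ok
  r2: data parity 1, sent rp 1 → ok
  r3: data parity 1, sent rp 0 → mismatch
Recompute each column's even parity and compare to cp:
  c0: data parity 1, sent cp 1 → ok
  c1: data parity 0, sent cp 0 → ok
  c2: data parity 1, sent cp 0 → mismatch
Exactly one row (r3) and one column (c2) fail → the flipped bit is at their intersection.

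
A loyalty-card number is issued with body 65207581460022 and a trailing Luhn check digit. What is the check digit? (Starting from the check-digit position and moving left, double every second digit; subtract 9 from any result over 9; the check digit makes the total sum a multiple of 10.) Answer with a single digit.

0

Partial digits right→left: 2 2 0 0 6 4 1 8 5 7 0 2 5 6
Double every second digit counting from the check-digit position (so the 1st, 3rd, 5th, ... of the partial from the right).
  doubled (with −9 where >9): 4 0 3 2 1 0 1 → sum 11
  kept as-is: 2 0 4 8 7 2 6 → sum 29
Total = 11 + 29 = 40.
Check digit = (10 − (40 mod 10)) mod 10 = 0.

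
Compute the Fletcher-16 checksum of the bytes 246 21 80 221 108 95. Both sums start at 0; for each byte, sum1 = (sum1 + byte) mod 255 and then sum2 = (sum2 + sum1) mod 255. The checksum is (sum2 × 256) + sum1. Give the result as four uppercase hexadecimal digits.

Running sums (mod 255):
  after byte 0 (246): sum1=246, sum2=246
  after byte 1 (21): sum1=12, sum2=3
  after byte 2 (80): sum1=92, sum2=95
  after byte 3 (221): sum1=58, sum2=153
  after byte 4 (108): sum1=166, sum2=64
  after byte 5 (95): sum1=6, sum2=70
Checksum = sum2·256 + sum1 = 70·256 + 6 = 17926 = 0x4606.

4606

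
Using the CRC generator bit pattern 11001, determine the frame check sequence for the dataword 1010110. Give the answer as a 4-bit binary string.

0000

Append 4 zeros: 10101100000. Divide by 11001 (XOR where the leading bit is 1):
  pos 0: 10101 XOR 11001 = 01100
  pos 1: 11001 XOR 11001 = 00000
Remainder (last 4 bits) = 0000. This is the CRC / FCS.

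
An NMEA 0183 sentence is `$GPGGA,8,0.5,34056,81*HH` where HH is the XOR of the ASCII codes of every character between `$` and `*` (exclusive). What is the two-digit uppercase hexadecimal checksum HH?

78

XOR the ASCII codes of the payload characters:
  'G' = 0x47 → acc = 0x47
  'P' = 0x50 → acc = 0x17
  'G' = 0x47 → acc = 0x50
  'G' = 0x47 → acc = 0x17
  'A' = 0x41 → acc = 0x56
  ',' = 0x2C → acc = 0x7A
  '8' = 0x38 → acc = 0x42
  ',' = 0x2C → acc = 0x6E
  '0' = 0x30 → acc = 0x5E
  '.' = 0x2E → acc = 0x70
  '5' = 0x35 → acc = 0x45
  ',' = 0x2C → acc = 0x69
  '3' = 0x33 → acc = 0x5A
  '4' = 0x34 → acc = 0x6E
  '0' = 0x30 → acc = 0x5E
  '5' = 0x35 → acc = 0x6B
  '6' = 0x36 → acc = 0x5D
  ',' = 0x2C → acc = 0x71
  '8' = 0x38 → acc = 0x49
  '1' = 0x31 → acc = 0x78
Checksum = 0x78.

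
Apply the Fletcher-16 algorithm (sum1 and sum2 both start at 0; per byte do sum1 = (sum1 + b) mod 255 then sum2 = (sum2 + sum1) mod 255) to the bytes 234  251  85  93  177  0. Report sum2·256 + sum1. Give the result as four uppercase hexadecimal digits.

Running sums (mod 255):
  after byte 0 (234): sum1=234, sum2=234
  after byte 1 (251): sum1=230, sum2=209
  after byte 2 (85): sum1=60, sum2=14
  after byte 3 (93): sum1=153, sum2=167
  after byte 4 (177): sum1=75, sum2=242
  after byte 5 (0): sum1=75, sum2=62
Checksum = sum2·256 + sum1 = 62·256 + 75 = 15947 = 0x3E4B.

3E4B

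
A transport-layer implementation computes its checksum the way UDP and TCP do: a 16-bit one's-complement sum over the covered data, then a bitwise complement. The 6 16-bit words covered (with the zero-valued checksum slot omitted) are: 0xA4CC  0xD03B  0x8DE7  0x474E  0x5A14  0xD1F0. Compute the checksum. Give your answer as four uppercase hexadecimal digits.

89BC

One's-complement addition (fold any carry out of bit 15 back into bit 0):
  0xA4CC + 0xD03B = 0x17507 → wrap carry → 0x7508
  0x7508 + 0x8DE7 = 0x102EF → wrap carry → 0x02F0
  0x02F0 + 0x474E = 0x04A3E
  0x4A3E + 0x5A14 = 0x0A452
  0xA452 + 0xD1F0 = 0x17642 → wrap carry → 0x7643
One's-complement sum = 0x7643.
Checksum = ~0x7643 & 0xFFFF = 0x89BC.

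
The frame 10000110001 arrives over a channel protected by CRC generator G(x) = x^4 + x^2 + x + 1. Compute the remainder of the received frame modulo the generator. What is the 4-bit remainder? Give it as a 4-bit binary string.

Modulo-2 division of 10000110001 by 10111:
  pos 0: 10000 XOR 10111 = 00111
  pos 2: 11111 XOR 10111 = 01000
  pos 3: 10000 XOR 10111 = 00111
  pos 5: 11100 XOR 10111 = 01011
  pos 6: 10111 XOR 10111 = 00000
Remainder = 0000 (zero — the frame passes the CRC check).

0000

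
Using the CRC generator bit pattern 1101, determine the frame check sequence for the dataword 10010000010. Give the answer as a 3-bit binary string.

Append 3 zeros: 10010000010000. Divide by 1101 (XOR where the leading bit is 1):
  pos 0: 1001 XOR 1101 = 0100
  pos 1: 1000 XOR 1101 = 0101
  pos 2: 1010 XOR 1101 = 0111
  pos 3: 1110 XOR 1101 = 0011
  pos 5: 1100 XOR 1101 = 0001
  pos 8: 1100 XOR 1101 = 0001
Remainder (last 3 bits) = 100. This is the CRC / FCS.

100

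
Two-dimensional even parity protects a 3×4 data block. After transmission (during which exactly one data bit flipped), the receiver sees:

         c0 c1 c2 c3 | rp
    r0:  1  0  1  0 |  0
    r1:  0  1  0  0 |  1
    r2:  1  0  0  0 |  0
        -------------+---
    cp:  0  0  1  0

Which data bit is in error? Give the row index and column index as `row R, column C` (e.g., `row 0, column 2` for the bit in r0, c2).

row 2, column 1

Recompute each row's even parity and compare to rp:
  r0: data parity 0, sent rp 0 → ok
  r1: data parity 1, sent rp 1 → ok
  r2: data parity 1, sent rp 0 → mismatch
Recompute each column's even parity and compare to cp:
  c0: data parity 0, sent cp 0 → ok
  c1: data parity 1, sent cp 0 → mismatch
  c2: data parity 1, sent cp 1 → ok
  c3: data parity 0, sent cp 0 → ok
Exactly one row (r2) and one column (c1) fail → the flipped bit is at their intersection.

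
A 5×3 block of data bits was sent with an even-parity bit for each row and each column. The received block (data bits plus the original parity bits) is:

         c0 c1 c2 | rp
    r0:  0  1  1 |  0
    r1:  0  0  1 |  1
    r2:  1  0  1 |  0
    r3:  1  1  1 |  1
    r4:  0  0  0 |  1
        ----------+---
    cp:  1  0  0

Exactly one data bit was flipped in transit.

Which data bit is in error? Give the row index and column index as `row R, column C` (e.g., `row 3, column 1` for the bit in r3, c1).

row 4, column 0

Recompute each row's even parity and compare to rp:
  r0: data parity 0, sent rp 0 → ok
  r1: data parity 1, sent rp 1 → ok
  r2: data parity 0, sent rp 0 → ok
  r3: data parity 1, sent rp 1 → ok
  r4: data parity 0, sent rp 1 → mismatch
Recompute each column's even parity and compare to cp:
  c0: data parity 0, sent cp 1 → mismatch
  c1: data parity 0, sent cp 0 → ok
  c2: data parity 0, sent cp 0 → ok
Exactly one row (r4) and one column (c0) fail → the flipped bit is at their intersection.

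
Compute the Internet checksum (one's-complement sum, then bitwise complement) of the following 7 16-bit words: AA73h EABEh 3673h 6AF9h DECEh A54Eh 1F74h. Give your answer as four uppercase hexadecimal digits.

One's-complement addition (fold any carry out of bit 15 back into bit 0):
  0xAA73 + 0xEABE = 0x19531 → wrap carry → 0x9532
  0x9532 + 0x3673 = 0x0CBA5
  0xCBA5 + 0x6AF9 = 0x1369E → wrap carry → 0x369F
  0x369F + 0xDECE = 0x1156D → wrap carry → 0x156E
  0x156E + 0xA54E = 0x0BABC
  0xBABC + 0x1F74 = 0x0DA30
One's-complement sum = 0xDA30.
Checksum = ~0xDA30 & 0xFFFF = 0x25CF.

25CF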